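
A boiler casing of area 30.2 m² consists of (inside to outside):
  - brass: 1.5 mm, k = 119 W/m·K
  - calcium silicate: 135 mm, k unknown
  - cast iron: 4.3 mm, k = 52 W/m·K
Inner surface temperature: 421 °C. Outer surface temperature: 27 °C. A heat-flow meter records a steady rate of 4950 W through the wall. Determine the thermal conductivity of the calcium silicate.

Thermal resistances in series:
R_brass = L/(kA) = 0.0015/(119×30.2) = 4.174×10^-7 K/W
R_cast iron = L/(kA) = 0.0043/(52×30.2) = 2.738×10^-6 K/W
Sum of known resistances R_other = 3.156×10^-6 K/W
Total R = ΔT/Q = 394/4950 = 0.0796 K/W
R_calcium silicate = R_total − R_other = 0.07959 K/W
k = L/(R·A) = 0.135/(0.07959×30.2)

k ≈ 0.0562 W/(m·K)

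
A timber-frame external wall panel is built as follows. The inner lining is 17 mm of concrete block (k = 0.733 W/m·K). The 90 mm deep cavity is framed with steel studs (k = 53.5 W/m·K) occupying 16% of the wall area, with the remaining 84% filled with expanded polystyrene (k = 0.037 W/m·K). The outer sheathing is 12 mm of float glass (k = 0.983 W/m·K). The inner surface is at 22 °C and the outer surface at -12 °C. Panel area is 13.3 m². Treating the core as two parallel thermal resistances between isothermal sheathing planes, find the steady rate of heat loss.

Sheathing layers in series; stud and cavity paths in parallel between them.
R_inner = 0.017/(0.733×13.3) = 0.001744 K/W
R_stud  = 0.09/(53.5×0.16×13.3) = 7.905×10^-4 K/W
R_cav   = 0.09/(0.037×0.84×13.3) = 0.2177 K/W
1/R_core = 1/R_stud + 1/R_cav → R_core = 7.877×10^-4 K/W
R_outer = 0.012/(0.983×13.3) = 9.179×10^-4 K/W
R_total = 0.003449 K/W
Q = ΔT/R_total = 34/0.003449

Q ≈ 9860 W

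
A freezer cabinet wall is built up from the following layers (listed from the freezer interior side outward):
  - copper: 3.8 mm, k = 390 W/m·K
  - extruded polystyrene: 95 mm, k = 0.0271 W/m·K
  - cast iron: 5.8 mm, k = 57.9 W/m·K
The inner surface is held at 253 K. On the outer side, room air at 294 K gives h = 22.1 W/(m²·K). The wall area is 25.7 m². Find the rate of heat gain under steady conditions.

Q ≈ 297 W

Model the wall as resistances in series:
R_copper = L/(kA) = 0.0038/(390×25.7) = 3.791×10^-7 K/W
R_extruded polystyrene = L/(kA) = 0.095/(0.0271×25.7) = 0.1364 K/W
R_cast iron = L/(kA) = 0.0058/(57.9×25.7) = 3.898×10^-6 K/W
R_outer film = 1/(h_o·A) = 1/(22.1×25.7) = 0.001761 K/W
R_total = 0.1382 K/W
Q = ΔT / R_total = 41 / 0.1382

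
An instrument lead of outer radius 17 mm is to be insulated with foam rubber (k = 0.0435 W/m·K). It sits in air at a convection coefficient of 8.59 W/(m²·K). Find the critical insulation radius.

r_cr ≈ 5.06 mm

For a cylinder r_cr = k/h = 0.0435/8.59
r_cr = 5.06 mm; since the bare radius (17 mm) is above r_cr, any added insulation will reduce heat loss.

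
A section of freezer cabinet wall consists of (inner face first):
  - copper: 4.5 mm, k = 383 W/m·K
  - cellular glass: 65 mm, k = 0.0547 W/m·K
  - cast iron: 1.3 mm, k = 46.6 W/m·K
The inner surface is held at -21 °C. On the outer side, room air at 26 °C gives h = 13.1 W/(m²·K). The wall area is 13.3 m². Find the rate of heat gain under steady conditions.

Q ≈ 494 W

Treating each layer as a thermal resistance in series:
R_copper = L/(kA) = 0.0045/(383×13.3) = 8.834×10^-7 K/W
R_cellular glass = L/(kA) = 0.065/(0.0547×13.3) = 0.08935 K/W
R_cast iron = L/(kA) = 0.0013/(46.6×13.3) = 2.098×10^-6 K/W
R_outer film = 1/(h_o·A) = 1/(13.1×13.3) = 0.00574 K/W
R_total = 0.09509 K/W
Q = ΔT / R_total = 47 / 0.09509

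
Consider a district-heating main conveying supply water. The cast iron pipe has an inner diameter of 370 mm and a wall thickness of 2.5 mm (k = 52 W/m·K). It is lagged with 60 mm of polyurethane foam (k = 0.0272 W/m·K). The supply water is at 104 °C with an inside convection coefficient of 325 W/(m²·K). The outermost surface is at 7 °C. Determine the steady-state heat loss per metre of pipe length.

For a radial system each layer contributes R = ln(r_out/r_in)/(2πkL); films add R = 1/(hA).
R_inner film = 1/(h_i·2πr₁L) = 1/(325×2π×0.185×1) = 0.002647 K/W
R_cast iron pipe wall = ln(187.5/185)/(2π×52×1) = 4.108×10^-5 K/W
R_polyurethane foam = ln(247.5/187.5)/(2π×0.0272×1) = 1.625 K/W
R_total = 1.627 K/W
Q = ΔT/R_total = 97/1.627

q′ ≈ 59.6 W/m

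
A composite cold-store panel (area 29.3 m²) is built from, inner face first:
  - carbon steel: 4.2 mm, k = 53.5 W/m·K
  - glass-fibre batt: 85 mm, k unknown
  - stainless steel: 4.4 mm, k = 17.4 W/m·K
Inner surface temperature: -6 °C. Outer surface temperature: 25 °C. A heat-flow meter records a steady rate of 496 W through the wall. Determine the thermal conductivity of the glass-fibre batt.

Series thermal resistances:
R_carbon steel = L/(kA) = 0.0042/(53.5×29.3) = 2.679×10^-6 K/W
R_stainless steel = L/(kA) = 0.0044/(17.4×29.3) = 8.63×10^-6 K/W
Sum of known resistances R_other = 1.131×10^-5 K/W
Total R = ΔT/Q = 31/496 = 0.0625 K/W
R_glass-fibre batt = R_total − R_other = 0.06249 K/W
k = L/(R·A) = 0.085/(0.06249×29.3)

k ≈ 0.0464 W/(m·K)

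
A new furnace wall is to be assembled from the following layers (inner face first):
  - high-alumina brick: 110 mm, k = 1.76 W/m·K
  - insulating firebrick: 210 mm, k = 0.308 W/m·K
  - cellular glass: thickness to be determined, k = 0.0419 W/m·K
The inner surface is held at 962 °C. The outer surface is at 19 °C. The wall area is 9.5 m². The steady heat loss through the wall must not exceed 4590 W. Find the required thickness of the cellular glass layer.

L ≈ 50.6 mm

Treating each layer as a thermal resistance in series:
R_high-alumina brick = L/(kA) = 0.11/(1.76×9.5) = 0.006579 K/W
R_insulating firebrick = L/(kA) = 0.21/(0.308×9.5) = 0.07177 K/W
Sum of the known resistances R_other = 0.07835 K/W
Required total resistance R_tot = ΔT/Q_allow = 943/4590 = 0.2054 K/W
R_cellular glass = R_tot − R_other = 0.1271 K/W
L = R·k·A = 0.1271×0.0419×9.5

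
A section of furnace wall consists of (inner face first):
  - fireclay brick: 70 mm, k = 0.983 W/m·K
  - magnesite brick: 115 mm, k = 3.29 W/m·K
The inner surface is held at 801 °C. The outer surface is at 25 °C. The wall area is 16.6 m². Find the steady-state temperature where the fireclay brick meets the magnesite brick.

T ≈ 280 °C

Thermal resistances in series:
R_fireclay brick = L/(kA) = 0.07/(0.983×16.6) = 0.00429 K/W
R_magnesite brick = L/(kA) = 0.115/(3.29×16.6) = 0.002106 K/W
R_total = 0.006395 K/W;  Q = ΔT/R_total = 776/0.006395 = 121300 W
T_interface = T_inner − Q·ΣR(inner→interface) = 801 − 121000×0.00429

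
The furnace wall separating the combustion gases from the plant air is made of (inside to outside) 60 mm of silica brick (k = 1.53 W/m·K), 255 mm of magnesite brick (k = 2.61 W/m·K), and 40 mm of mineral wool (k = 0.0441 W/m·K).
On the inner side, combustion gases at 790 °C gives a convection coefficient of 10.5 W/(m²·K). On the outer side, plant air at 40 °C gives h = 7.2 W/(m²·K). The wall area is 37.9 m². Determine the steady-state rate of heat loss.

Treating each layer as a thermal resistance in series:
R_inner film = 1/(h_i·A) = 1/(10.5×37.9) = 0.002513 K/W
R_silica brick = L/(kA) = 0.06/(1.53×37.9) = 0.001035 K/W
R_magnesite brick = L/(kA) = 0.255/(2.61×37.9) = 0.002578 K/W
R_mineral wool = L/(kA) = 0.04/(0.0441×37.9) = 0.02393 K/W
R_outer film = 1/(h_o·A) = 1/(7.2×37.9) = 0.003665 K/W
R_total = 0.03372 K/W
Q = ΔT / R_total = 750 / 0.03372

Q ≈ 22200 W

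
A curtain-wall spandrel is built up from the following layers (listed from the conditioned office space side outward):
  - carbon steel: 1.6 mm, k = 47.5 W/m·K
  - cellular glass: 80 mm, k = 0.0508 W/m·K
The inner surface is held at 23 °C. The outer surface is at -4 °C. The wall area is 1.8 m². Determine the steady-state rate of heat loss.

Q ≈ 30.9 W

Thermal resistances in series:
R_carbon steel = L/(kA) = 0.0016/(47.5×1.8) = 1.871×10^-5 K/W
R_cellular glass = L/(kA) = 0.08/(0.0508×1.8) = 0.8749 K/W
R_total = 0.8749 K/W
Q = ΔT / R_total = 27 / 0.8749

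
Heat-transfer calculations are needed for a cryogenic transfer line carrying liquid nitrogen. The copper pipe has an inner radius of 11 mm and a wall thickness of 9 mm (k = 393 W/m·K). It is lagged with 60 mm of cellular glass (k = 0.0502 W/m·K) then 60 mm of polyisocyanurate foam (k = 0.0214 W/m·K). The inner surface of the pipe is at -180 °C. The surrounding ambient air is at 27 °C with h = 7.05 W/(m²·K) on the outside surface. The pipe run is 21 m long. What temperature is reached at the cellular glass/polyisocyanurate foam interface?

Per-layer cylindrical resistances, series-summed:
R_copper pipe wall = ln(20/11)/(2π×393×21) = 1.153×10^-5 K/W
R_cellular glass = ln(80/20)/(2π×0.0502×21) = 0.2093 K/W
R_polyisocyanurate foam = ln(140/80)/(2π×0.0214×21) = 0.1982 K/W
R_outer film = 1/(h_o·2πr_oL) = 1/(7.05×2π×0.14×21) = 0.007679 K/W
R_total = 0.4152 K/W
Q = ΔT/R_total = 207/0.4152
Q = 499 W
T_interface = T_inner + Q·ΣR(inner→interface) = -180 + 499×0.2093

T ≈ -75.6 °C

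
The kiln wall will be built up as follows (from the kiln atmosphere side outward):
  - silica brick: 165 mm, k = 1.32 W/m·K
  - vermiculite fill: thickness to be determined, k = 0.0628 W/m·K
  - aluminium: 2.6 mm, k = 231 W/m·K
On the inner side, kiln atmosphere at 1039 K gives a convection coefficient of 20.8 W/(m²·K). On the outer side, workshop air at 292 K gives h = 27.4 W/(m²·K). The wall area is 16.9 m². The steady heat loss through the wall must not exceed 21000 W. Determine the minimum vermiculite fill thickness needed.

L ≈ 24.6 mm

Thermal resistances in series:
R_inner film = 1/(h_i·A) = 1/(20.8×16.9) = 0.002845 K/W
R_silica brick = L/(kA) = 0.165/(1.32×16.9) = 0.007396 K/W
R_aluminium = L/(kA) = 0.0026/(231×16.9) = 6.66×10^-7 K/W
R_outer film = 1/(h_o·A) = 1/(27.4×16.9) = 0.00216 K/W
Sum of the known resistances R_other = 0.0124 K/W
Required total resistance R_tot = ΔT/Q_allow = 747/21000 = 0.03557 K/W
R_vermiculite fill = R_tot − R_other = 0.02317 K/W
L = R·k·A = 0.02317×0.0628×16.9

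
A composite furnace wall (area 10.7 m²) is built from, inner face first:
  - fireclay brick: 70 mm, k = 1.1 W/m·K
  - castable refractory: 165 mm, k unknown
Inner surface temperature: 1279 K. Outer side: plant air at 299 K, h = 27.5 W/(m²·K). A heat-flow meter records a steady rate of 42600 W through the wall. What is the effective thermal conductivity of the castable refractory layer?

k ≈ 1.13 W/(m·K)

Using the resistance-network approach (series):
R_fireclay brick = L/(kA) = 0.07/(1.1×10.7) = 0.005947 K/W
R_outer film = 1/(h_o·A) = 1/(27.5×10.7) = 0.003398 K/W
Sum of known resistances R_other = 0.009346 K/W
Total R = ΔT/Q = 980/42600 = 0.023 K/W
R_castable refractory = R_total − R_other = 0.01366 K/W
k = L/(R·A) = 0.165/(0.01366×10.7)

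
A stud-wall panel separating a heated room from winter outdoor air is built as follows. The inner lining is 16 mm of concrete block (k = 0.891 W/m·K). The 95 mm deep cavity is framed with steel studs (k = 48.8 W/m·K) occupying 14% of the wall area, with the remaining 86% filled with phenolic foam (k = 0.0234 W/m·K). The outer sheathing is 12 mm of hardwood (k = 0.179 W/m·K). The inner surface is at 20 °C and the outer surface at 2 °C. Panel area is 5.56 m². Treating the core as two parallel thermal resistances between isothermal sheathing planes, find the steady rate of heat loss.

Sheathing layers in series; stud and cavity paths in parallel between them.
R_inner = 0.016/(0.891×5.56) = 0.00323 K/W
R_stud  = 0.095/(48.8×0.14×5.56) = 0.002501 K/W
R_cav   = 0.095/(0.0234×0.86×5.56) = 0.8491 K/W
1/R_core = 1/R_stud + 1/R_cav → R_core = 0.002494 K/W
R_outer = 0.012/(0.179×5.56) = 0.01206 K/W
R_total = 0.01778 K/W
Q = ΔT/R_total = 18/0.01778

Q ≈ 1010 W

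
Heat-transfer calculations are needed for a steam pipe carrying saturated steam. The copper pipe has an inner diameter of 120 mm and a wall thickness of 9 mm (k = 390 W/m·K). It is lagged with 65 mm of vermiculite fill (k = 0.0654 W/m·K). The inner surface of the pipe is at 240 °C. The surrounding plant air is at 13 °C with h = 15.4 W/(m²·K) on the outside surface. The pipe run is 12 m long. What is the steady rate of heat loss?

Q ≈ 1610 W

For a radial system each layer contributes R = ln(r_out/r_in)/(2πkL); films add R = 1/(hA).
R_copper pipe wall = ln(69/60)/(2π×390×12) = 4.753×10^-6 K/W
R_vermiculite fill = ln(134/69)/(2π×0.0654×12) = 0.1346 K/W
R_outer film = 1/(h_o·2πr_oL) = 1/(15.4×2π×0.134×12) = 0.006427 K/W
R_total = 0.141 K/W
Q = ΔT/R_total = 227/0.141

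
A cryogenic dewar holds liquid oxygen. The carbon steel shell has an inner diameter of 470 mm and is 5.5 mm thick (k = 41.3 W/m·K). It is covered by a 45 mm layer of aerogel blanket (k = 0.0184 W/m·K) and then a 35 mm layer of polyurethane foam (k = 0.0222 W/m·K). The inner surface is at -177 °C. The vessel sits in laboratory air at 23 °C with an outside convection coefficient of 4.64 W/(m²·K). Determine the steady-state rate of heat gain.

Q ≈ 45.7 W

Spherical conduction: R = (1/r_in − 1/r_out)/(4πk) per layer; series-sum.
R_carbon steel shell = (1/0.235 − 1/0.2405)/(4π×41.3) = 1.875×10^-4 K/W
R_aerogel blanket = (1/0.2405 − 1/0.2855)/(4π×0.0184) = 2.834 K/W
R_polyurethane foam = (1/0.2855 − 1/0.3205)/(4π×0.0222) = 1.371 K/W
R_outer film = 1/(h·4πr_o²) = 1/(4.64×4π×0.3205²) = 0.167 K/W
R_total = 4.373 K/W
Q = ΔT/R_total = 200/4.373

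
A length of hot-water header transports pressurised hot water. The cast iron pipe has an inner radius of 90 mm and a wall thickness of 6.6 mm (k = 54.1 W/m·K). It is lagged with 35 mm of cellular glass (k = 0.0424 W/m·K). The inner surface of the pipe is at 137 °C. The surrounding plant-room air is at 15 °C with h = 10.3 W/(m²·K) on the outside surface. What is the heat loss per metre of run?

Radial resistances (cylindrical: R_cond = ln(r_o/r_i)/(2πkL), R_conv = 1/(h·2πrL)):
R_cast iron pipe wall = ln(96.6/90)/(2π×54.1×1) = 2.082×10^-4 K/W
R_cellular glass = ln(131.6/96.6)/(2π×0.0424×1) = 1.161 K/W
R_outer film = 1/(h_o·2πr_oL) = 1/(10.3×2π×0.1316×1) = 0.1174 K/W
R_total = 1.278 K/W
Q = ΔT/R_total = 122/1.278

q′ ≈ 95.4 W/m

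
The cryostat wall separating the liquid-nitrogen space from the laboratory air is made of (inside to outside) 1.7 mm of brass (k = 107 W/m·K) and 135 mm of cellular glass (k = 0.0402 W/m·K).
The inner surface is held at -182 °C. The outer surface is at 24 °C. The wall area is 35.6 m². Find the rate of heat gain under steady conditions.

Q ≈ 2180 W

Model the wall as resistances in series:
R_brass = L/(kA) = 0.0017/(107×35.6) = 4.463×10^-7 K/W
R_cellular glass = L/(kA) = 0.135/(0.0402×35.6) = 0.09433 K/W
R_total = 0.09433 K/W
Q = ΔT / R_total = 206 / 0.09433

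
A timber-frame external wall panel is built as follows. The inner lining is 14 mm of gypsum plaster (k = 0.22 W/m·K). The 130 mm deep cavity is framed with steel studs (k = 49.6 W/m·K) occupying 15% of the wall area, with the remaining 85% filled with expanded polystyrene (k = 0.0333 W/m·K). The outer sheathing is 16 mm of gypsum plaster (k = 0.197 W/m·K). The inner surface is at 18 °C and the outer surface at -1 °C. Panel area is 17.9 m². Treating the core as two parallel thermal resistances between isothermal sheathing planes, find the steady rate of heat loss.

Q ≈ 2100 W

Sheathing layers in series; stud and cavity paths in parallel between them.
R_inner = 0.014/(0.22×17.9) = 0.003555 K/W
R_stud  = 0.13/(49.6×0.15×17.9) = 9.762×10^-4 K/W
R_cav   = 0.13/(0.0333×0.85×17.9) = 0.2566 K/W
1/R_core = 1/R_stud + 1/R_cav → R_core = 9.725×10^-4 K/W
R_outer = 0.016/(0.197×17.9) = 0.004537 K/W
R_total = 0.009065 K/W
Q = ΔT/R_total = 19/0.009065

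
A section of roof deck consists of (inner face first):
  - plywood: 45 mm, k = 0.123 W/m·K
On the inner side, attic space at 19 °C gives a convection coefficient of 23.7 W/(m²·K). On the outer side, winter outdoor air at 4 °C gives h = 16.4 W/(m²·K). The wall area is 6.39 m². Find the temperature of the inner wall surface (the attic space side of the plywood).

T ≈ 17.7 °C

Model the wall as resistances in series:
R_inner film = 1/(h_i·A) = 1/(23.7×6.39) = 0.006603 K/W
R_plywood = L/(kA) = 0.045/(0.123×6.39) = 0.05725 K/W
R_outer film = 1/(h_o·A) = 1/(16.4×6.39) = 0.009542 K/W
R_total = 0.0734 K/W;  Q = ΔT/R_total = 15/0.0734 = 204.4 W
T_interface = T_inner − Q·ΣR(inner→interface) = 19 − 204×0.006603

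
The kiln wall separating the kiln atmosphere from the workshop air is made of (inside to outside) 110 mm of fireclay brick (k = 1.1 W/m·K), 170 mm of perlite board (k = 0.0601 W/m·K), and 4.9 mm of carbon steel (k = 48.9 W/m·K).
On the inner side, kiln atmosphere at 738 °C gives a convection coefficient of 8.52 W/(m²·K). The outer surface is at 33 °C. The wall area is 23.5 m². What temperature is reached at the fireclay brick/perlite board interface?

Using the resistance-network approach (series):
R_inner film = 1/(h_i·A) = 1/(8.52×23.5) = 0.004995 K/W
R_fireclay brick = L/(kA) = 0.11/(1.1×23.5) = 0.004255 K/W
R_perlite board = L/(kA) = 0.17/(0.0601×23.5) = 0.1204 K/W
R_carbon steel = L/(kA) = 0.0049/(48.9×23.5) = 4.264×10^-6 K/W
R_total = 0.1296 K/W;  Q = ΔT/R_total = 705/0.1296 = 5439 W
T_interface = T_inner − Q·ΣR(inner→interface) = 738 − 5440×0.00925

T ≈ 688 °C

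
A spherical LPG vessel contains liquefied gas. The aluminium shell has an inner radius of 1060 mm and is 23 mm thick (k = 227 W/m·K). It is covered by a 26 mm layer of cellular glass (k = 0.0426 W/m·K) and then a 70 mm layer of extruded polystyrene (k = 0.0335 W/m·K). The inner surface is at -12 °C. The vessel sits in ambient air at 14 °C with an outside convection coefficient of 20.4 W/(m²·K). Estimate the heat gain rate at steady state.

Each spherical layer contributes R = (1/r_i − 1/r_o)/(4πk):
R_aluminium shell = (1/1.06 − 1/1.083)/(4π×227) = 7.024×10^-6 K/W
R_cellular glass = (1/1.083 − 1/1.109)/(4π×0.0426) = 0.04044 K/W
R_extruded polystyrene = (1/1.109 − 1/1.179)/(4π×0.0335) = 0.1272 K/W
R_outer film = 1/(h·4πr_o²) = 1/(20.4×4π×1.179²) = 0.002806 K/W
R_total = 0.1704 K/W
Q = ΔT/R_total = 26/0.1704

Q ≈ 153 W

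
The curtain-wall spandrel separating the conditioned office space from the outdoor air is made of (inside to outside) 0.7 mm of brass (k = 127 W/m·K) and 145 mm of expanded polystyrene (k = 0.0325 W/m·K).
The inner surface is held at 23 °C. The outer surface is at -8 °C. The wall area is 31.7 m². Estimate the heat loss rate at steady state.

Model the wall as resistances in series:
R_brass = L/(kA) = 0.0007/(127×31.7) = 1.739×10^-7 K/W
R_expanded polystyrene = L/(kA) = 0.145/(0.0325×31.7) = 0.1407 K/W
R_total = 0.1407 K/W
Q = ΔT / R_total = 31 / 0.1407

Q ≈ 220 W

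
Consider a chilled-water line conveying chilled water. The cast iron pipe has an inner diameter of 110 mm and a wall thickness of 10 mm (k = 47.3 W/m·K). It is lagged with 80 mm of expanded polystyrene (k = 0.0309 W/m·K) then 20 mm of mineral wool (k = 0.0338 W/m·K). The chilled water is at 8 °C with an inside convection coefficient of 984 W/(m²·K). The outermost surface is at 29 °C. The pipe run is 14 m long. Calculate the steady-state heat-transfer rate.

Q ≈ 62 W

For a radial system each layer contributes R = ln(r_out/r_in)/(2πkL); films add R = 1/(hA).
R_inner film = 1/(h_i·2πr₁L) = 1/(984×2π×0.055×14) = 2.101×10^-4 K/W
R_cast iron pipe wall = ln(65/55)/(2π×47.3×14) = 4.015×10^-5 K/W
R_expanded polystyrene = ln(145/65)/(2π×0.0309×14) = 0.2952 K/W
R_mineral wool = ln(165/145)/(2π×0.0338×14) = 0.04346 K/W
R_total = 0.3389 K/W
Q = ΔT/R_total = 21/0.3389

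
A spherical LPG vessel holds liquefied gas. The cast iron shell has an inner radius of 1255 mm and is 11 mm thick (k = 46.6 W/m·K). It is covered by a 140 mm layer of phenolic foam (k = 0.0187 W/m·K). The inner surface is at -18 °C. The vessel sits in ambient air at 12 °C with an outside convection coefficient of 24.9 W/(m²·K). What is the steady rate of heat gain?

Q ≈ 89.2 W

Spherical conduction: R = (1/r_in − 1/r_out)/(4πk) per layer; series-sum.
R_cast iron shell = (1/1.255 − 1/1.266)/(4π×46.6) = 1.182×10^-5 K/W
R_phenolic foam = (1/1.266 − 1/1.406)/(4π×0.0187) = 0.3347 K/W
R_outer film = 1/(h·4πr_o²) = 1/(24.9×4π×1.406²) = 0.001617 K/W
R_total = 0.3363 K/W
Q = ΔT/R_total = 30/0.3363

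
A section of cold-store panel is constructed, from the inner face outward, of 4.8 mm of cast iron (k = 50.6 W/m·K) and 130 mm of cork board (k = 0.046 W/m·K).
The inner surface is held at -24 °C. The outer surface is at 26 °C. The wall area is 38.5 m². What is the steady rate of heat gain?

Model the wall as resistances in series:
R_cast iron = L/(kA) = 0.0048/(50.6×38.5) = 2.464×10^-6 K/W
R_cork board = L/(kA) = 0.13/(0.046×38.5) = 0.0734 K/W
R_total = 0.07341 K/W
Q = ΔT / R_total = 50 / 0.07341

Q ≈ 681 W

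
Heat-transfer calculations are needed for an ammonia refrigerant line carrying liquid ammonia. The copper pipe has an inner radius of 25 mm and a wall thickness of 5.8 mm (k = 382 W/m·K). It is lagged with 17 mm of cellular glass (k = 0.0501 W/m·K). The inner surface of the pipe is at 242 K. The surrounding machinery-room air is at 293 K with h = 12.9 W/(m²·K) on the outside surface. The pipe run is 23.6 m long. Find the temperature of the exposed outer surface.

T ≈ 285 K

Treating each annulus and film as a series resistance:
R_copper pipe wall = ln(30.8/25)/(2π×382×23.6) = 3.683×10^-6 K/W
R_cellular glass = ln(47.8/30.8)/(2π×0.0501×23.6) = 0.05916 K/W
R_outer film = 1/(h_o·2πr_oL) = 1/(12.9×2π×0.0478×23.6) = 0.01094 K/W
R_total = 0.0701 K/W
Q = ΔT/R_total = 51/0.0701
Q = 728 W
T_interface = T_inner + Q·ΣR(inner→interface) = 242 + 728×0.05917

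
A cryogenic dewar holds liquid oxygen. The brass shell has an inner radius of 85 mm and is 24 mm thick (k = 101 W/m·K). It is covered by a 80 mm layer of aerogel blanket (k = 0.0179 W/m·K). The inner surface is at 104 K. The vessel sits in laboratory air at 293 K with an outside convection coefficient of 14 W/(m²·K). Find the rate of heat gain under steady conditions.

Spherical conduction: R = (1/r_in − 1/r_out)/(4πk) per layer; series-sum.
R_brass shell = (1/0.085 − 1/0.109)/(4π×101) = 0.002041 K/W
R_aerogel blanket = (1/0.109 − 1/0.189)/(4π×0.0179) = 17.26 K/W
R_outer film = 1/(h·4πr_o²) = 1/(14×4π×0.189²) = 0.1591 K/W
R_total = 17.43 K/W
Q = ΔT/R_total = 189/17.43

Q ≈ 10.8 W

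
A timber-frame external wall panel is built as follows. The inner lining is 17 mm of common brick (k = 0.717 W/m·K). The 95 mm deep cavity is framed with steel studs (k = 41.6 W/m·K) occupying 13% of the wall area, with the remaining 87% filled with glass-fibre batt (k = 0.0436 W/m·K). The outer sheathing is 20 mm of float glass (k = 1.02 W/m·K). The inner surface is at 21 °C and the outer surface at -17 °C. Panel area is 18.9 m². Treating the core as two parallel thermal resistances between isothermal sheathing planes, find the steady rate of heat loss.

Q ≈ 11800 W

Sheathing layers in series; stud and cavity paths in parallel between them.
R_inner = 0.017/(0.717×18.9) = 0.001254 K/W
R_stud  = 0.095/(41.6×0.13×18.9) = 9.294×10^-4 K/W
R_cav   = 0.095/(0.0436×0.87×18.9) = 0.1325 K/W
1/R_core = 1/R_stud + 1/R_cav → R_core = 9.23×10^-4 K/W
R_outer = 0.02/(1.02×18.9) = 0.001037 K/W
R_total = 0.003215 K/W
Q = ΔT/R_total = 38/0.003215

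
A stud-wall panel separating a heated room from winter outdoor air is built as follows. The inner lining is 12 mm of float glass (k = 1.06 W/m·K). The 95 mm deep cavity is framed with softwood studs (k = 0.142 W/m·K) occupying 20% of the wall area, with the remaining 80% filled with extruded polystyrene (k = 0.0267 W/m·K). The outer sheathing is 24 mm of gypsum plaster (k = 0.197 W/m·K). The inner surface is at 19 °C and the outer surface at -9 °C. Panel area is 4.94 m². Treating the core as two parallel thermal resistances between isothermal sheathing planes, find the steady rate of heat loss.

Q ≈ 67.7 W

Sheathing layers in series; stud and cavity paths in parallel between them.
R_inner = 0.012/(1.06×4.94) = 0.002292 K/W
R_stud  = 0.095/(0.142×0.2×4.94) = 0.6771 K/W
R_cav   = 0.095/(0.0267×0.8×4.94) = 0.9003 K/W
1/R_core = 1/R_stud + 1/R_cav → R_core = 0.3865 K/W
R_outer = 0.024/(0.197×4.94) = 0.02466 K/W
R_total = 0.4134 K/W
Q = ΔT/R_total = 28/0.4134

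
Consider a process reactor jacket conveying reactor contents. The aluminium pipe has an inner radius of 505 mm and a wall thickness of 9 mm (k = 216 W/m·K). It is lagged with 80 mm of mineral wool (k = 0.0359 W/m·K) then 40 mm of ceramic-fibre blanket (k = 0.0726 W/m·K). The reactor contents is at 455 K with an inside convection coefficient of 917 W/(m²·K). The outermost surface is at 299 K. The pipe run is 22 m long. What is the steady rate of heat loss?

Q ≈ 4370 W

Treating each annulus and film as a series resistance:
R_inner film = 1/(h_i·2πr₁L) = 1/(917×2π×0.505×22) = 1.562×10^-5 K/W
R_aluminium pipe wall = ln(514/505)/(2π×216×22) = 5.916×10^-7 K/W
R_mineral wool = ln(594/514)/(2π×0.0359×22) = 0.02915 K/W
R_ceramic-fibre blanket = ln(634/594)/(2π×0.0726×22) = 0.006494 K/W
R_total = 0.03566 K/W
Q = ΔT/R_total = 156/0.03566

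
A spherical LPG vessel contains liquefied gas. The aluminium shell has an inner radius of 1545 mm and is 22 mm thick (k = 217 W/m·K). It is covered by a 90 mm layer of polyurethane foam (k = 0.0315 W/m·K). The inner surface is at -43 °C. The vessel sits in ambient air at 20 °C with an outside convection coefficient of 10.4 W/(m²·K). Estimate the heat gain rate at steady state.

Q ≈ 697 W

Radial (spherical) resistances in series:
R_aluminium shell = (1/1.545 − 1/1.567)/(4π×217) = 3.332×10^-6 K/W
R_polyurethane foam = (1/1.567 − 1/1.657)/(4π×0.0315) = 0.08757 K/W
R_outer film = 1/(h·4πr_o²) = 1/(10.4×4π×1.657²) = 0.002787 K/W
R_total = 0.09036 K/W
Q = ΔT/R_total = 63/0.09036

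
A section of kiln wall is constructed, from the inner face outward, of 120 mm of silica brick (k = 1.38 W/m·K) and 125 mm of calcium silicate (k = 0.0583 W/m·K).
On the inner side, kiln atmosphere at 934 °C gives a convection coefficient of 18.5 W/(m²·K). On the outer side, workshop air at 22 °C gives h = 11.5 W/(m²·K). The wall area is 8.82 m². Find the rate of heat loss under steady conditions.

Thermal resistances in series:
R_inner film = 1/(h_i·A) = 1/(18.5×8.82) = 0.006129 K/W
R_silica brick = L/(kA) = 0.12/(1.38×8.82) = 0.009859 K/W
R_calcium silicate = L/(kA) = 0.125/(0.0583×8.82) = 0.2431 K/W
R_outer film = 1/(h_o·A) = 1/(11.5×8.82) = 0.009859 K/W
R_total = 0.2689 K/W
Q = ΔT / R_total = 912 / 0.2689

Q ≈ 3390 W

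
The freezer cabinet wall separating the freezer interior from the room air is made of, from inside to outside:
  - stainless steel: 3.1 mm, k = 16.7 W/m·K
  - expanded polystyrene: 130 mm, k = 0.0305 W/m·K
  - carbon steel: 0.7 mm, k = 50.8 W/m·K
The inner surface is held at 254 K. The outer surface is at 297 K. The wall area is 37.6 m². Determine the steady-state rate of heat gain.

Treating each layer as a thermal resistance in series:
R_stainless steel = L/(kA) = 0.0031/(16.7×37.6) = 4.937×10^-6 K/W
R_expanded polystyrene = L/(kA) = 0.13/(0.0305×37.6) = 0.1134 K/W
R_carbon steel = L/(kA) = 0.0007/(50.8×37.6) = 3.665×10^-7 K/W
R_total = 0.1134 K/W
Q = ΔT / R_total = 43 / 0.1134

Q ≈ 379 W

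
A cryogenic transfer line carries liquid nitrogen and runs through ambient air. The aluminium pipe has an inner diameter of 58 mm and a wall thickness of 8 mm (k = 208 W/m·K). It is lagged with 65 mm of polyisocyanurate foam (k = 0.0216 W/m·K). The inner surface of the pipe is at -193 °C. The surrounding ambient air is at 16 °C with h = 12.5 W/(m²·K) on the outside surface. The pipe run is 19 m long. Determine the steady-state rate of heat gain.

Q ≈ 523 W

For a radial system each layer contributes R = ln(r_out/r_in)/(2πkL); films add R = 1/(hA).
R_aluminium pipe wall = ln(37/29)/(2π×208×19) = 9.811×10^-6 K/W
R_polyisocyanurate foam = ln(102/37)/(2π×0.0216×19) = 0.3933 K/W
R_outer film = 1/(h_o·2πr_oL) = 1/(12.5×2π×0.102×19) = 0.00657 K/W
R_total = 0.3998 K/W
Q = ΔT/R_total = 209/0.3998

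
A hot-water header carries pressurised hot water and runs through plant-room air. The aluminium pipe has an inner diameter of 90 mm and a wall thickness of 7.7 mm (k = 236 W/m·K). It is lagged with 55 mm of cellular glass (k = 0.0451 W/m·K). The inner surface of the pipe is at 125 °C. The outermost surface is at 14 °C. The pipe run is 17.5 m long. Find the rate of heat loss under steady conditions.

Q ≈ 770 W

Treating each annulus and film as a series resistance:
R_aluminium pipe wall = ln(52.7/45)/(2π×236×17.5) = 6.087×10^-6 K/W
R_cellular glass = ln(107.7/52.7)/(2π×0.0451×17.5) = 0.1441 K/W
R_total = 0.1441 K/W
Q = ΔT/R_total = 111/0.1441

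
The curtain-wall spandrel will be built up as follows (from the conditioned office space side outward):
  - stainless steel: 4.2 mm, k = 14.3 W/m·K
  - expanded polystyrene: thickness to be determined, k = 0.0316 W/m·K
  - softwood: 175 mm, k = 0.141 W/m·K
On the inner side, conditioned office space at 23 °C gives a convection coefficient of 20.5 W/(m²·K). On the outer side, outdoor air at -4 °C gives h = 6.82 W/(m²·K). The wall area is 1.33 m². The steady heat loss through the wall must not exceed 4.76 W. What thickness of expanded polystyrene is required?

L ≈ 193 mm

Model the wall as resistances in series:
R_inner film = 1/(h_i·A) = 1/(20.5×1.33) = 0.03668 K/W
R_stainless steel = L/(kA) = 0.0042/(14.3×1.33) = 2.208×10^-4 K/W
R_softwood = L/(kA) = 0.175/(0.141×1.33) = 0.9332 K/W
R_outer film = 1/(h_o·A) = 1/(6.82×1.33) = 0.1102 K/W
Sum of the known resistances R_other = 1.08 K/W
Required total resistance R_tot = ΔT/Q_allow = 27/4.76 = 5.672 K/W
R_expanded polystyrene = R_tot − R_other = 4.592 K/W
L = R·k·A = 4.592×0.0316×1.33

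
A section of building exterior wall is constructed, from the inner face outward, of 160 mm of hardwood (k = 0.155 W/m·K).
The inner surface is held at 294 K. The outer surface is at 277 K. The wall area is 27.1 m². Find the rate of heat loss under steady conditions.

Q ≈ 446 W

Using the resistance-network approach (series):
R_hardwood = L/(kA) = 0.16/(0.155×27.1) = 0.03809 K/W
R_total = 0.03809 K/W
Q = ΔT / R_total = 17 / 0.03809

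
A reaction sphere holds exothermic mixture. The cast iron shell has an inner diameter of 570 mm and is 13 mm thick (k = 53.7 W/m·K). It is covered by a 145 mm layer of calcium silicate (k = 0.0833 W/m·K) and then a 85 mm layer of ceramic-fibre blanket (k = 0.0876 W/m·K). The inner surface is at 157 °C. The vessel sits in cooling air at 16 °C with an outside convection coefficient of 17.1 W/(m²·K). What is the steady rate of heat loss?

Spherical conduction: R = (1/r_in − 1/r_out)/(4πk) per layer; series-sum.
R_cast iron shell = (1/0.285 − 1/0.298)/(4π×53.7) = 2.268×10^-4 K/W
R_calcium silicate = (1/0.298 − 1/0.443)/(4π×0.0833) = 1.049 K/W
R_ceramic-fibre blanket = (1/0.443 − 1/0.528)/(4π×0.0876) = 0.3301 K/W
R_outer film = 1/(h·4πr_o²) = 1/(17.1×4π×0.528²) = 0.01669 K/W
R_total = 1.396 K/W
Q = ΔT/R_total = 141/1.396

Q ≈ 101 W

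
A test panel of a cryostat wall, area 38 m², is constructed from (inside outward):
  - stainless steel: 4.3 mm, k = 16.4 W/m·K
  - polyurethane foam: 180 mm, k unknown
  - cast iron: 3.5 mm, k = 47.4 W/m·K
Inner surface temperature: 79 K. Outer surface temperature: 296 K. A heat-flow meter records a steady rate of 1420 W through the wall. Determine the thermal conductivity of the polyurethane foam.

Using the resistance-network approach (series):
R_stainless steel = L/(kA) = 0.0043/(16.4×38) = 6.9×10^-6 K/W
R_cast iron = L/(kA) = 0.0035/(47.4×38) = 1.943×10^-6 K/W
Sum of known resistances R_other = 8.843×10^-6 K/W
Total R = ΔT/Q = 217/1420 = 0.1528 K/W
R_polyurethane foam = R_total − R_other = 0.1528 K/W
k = L/(R·A) = 0.18/(0.1528×38)

k ≈ 0.031 W/(m·K)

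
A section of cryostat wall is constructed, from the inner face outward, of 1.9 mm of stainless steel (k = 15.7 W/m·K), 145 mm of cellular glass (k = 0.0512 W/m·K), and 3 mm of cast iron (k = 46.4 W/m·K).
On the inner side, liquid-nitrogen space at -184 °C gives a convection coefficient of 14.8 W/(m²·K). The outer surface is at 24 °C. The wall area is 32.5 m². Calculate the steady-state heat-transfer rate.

Series thermal resistances:
R_inner film = 1/(h_i·A) = 1/(14.8×32.5) = 0.002079 K/W
R_stainless steel = L/(kA) = 0.0019/(15.7×32.5) = 3.724×10^-6 K/W
R_cellular glass = L/(kA) = 0.145/(0.0512×32.5) = 0.08714 K/W
R_cast iron = L/(kA) = 0.003/(46.4×32.5) = 1.989×10^-6 K/W
R_total = 0.08922 K/W
Q = ΔT / R_total = 208 / 0.08922

Q ≈ 2330 W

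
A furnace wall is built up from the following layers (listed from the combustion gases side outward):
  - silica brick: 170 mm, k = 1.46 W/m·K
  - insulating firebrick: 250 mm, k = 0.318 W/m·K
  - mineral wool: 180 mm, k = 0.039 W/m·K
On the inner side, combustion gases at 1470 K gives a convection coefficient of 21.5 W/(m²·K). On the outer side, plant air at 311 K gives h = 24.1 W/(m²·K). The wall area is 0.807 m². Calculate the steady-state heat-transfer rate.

Series thermal resistances:
R_inner film = 1/(h_i·A) = 1/(21.5×0.807) = 0.05764 K/W
R_silica brick = L/(kA) = 0.17/(1.46×0.807) = 0.1443 K/W
R_insulating firebrick = L/(kA) = 0.25/(0.318×0.807) = 0.9742 K/W
R_mineral wool = L/(kA) = 0.18/(0.039×0.807) = 5.719 K/W
R_outer film = 1/(h_o·A) = 1/(24.1×0.807) = 0.05142 K/W
R_total = 6.947 K/W
Q = ΔT / R_total = 1159 / 6.947

Q ≈ 167 W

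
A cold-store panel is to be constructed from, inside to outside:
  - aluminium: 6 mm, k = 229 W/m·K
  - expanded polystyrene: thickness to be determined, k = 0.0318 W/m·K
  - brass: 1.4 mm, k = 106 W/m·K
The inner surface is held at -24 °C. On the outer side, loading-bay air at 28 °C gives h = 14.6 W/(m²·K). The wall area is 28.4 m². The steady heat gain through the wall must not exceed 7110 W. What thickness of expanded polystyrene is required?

L ≈ 4.43 mm

Using the resistance-network approach (series):
R_aluminium = L/(kA) = 0.006/(229×28.4) = 9.226×10^-7 K/W
R_brass = L/(kA) = 0.0014/(106×28.4) = 4.651×10^-7 K/W
R_outer film = 1/(h_o·A) = 1/(14.6×28.4) = 0.002412 K/W
Sum of the known resistances R_other = 0.002413 K/W
Required total resistance R_tot = ΔT/Q_allow = 52/7110 = 0.007314 K/W
R_expanded polystyrene = R_tot − R_other = 0.004901 K/W
L = R·k·A = 0.004901×0.0318×28.4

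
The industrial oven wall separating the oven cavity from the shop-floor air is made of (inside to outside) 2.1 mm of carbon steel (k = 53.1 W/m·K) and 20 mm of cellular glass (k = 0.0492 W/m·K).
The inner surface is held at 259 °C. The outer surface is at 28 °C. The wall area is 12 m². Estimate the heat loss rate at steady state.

Q ≈ 6820 W

Using the resistance-network approach (series):
R_carbon steel = L/(kA) = 0.0021/(53.1×12) = 3.296×10^-6 K/W
R_cellular glass = L/(kA) = 0.02/(0.0492×12) = 0.03388 K/W
R_total = 0.03388 K/W
Q = ΔT / R_total = 231 / 0.03388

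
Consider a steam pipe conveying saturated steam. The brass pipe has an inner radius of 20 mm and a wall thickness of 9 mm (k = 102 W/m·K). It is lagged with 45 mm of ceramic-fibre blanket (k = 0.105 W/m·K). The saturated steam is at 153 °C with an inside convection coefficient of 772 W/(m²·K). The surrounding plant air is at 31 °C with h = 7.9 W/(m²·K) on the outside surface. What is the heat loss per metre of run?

Per-layer cylindrical resistances, series-summed:
R_inner film = 1/(h_i·2πr₁L) = 1/(772×2π×0.02×1) = 0.01031 K/W
R_brass pipe wall = ln(29/20)/(2π×102×1) = 5.798×10^-4 K/W
R_ceramic-fibre blanket = ln(74/29)/(2π×0.105×1) = 1.42 K/W
R_outer film = 1/(h_o·2πr_oL) = 1/(7.9×2π×0.074×1) = 0.2722 K/W
R_total = 1.703 K/W
Q = ΔT/R_total = 122/1.703

q′ ≈ 71.6 W/m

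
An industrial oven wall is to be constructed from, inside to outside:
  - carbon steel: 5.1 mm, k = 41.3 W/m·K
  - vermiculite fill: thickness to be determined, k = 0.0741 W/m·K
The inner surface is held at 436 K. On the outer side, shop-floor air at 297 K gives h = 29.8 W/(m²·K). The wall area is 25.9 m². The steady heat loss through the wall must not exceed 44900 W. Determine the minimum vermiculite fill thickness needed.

L ≈ 3.45 mm

Series thermal resistances:
R_carbon steel = L/(kA) = 0.0051/(41.3×25.9) = 4.768×10^-6 K/W
R_outer film = 1/(h_o·A) = 1/(29.8×25.9) = 0.001296 K/W
Sum of the known resistances R_other = 0.0013 K/W
Required total resistance R_tot = ΔT/Q_allow = 139/44900 = 0.003096 K/W
R_vermiculite fill = R_tot − R_other = 0.001795 K/W
L = R·k·A = 0.001795×0.0741×25.9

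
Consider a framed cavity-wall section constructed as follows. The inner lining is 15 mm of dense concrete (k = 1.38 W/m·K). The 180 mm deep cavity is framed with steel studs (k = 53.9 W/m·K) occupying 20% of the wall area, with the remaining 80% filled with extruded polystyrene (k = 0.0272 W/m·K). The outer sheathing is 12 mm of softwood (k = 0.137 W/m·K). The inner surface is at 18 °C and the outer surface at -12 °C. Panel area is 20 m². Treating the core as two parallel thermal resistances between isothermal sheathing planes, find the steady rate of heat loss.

Sheathing layers in series; stud and cavity paths in parallel between them.
R_inner = 0.015/(1.38×20) = 5.435×10^-4 K/W
R_stud  = 0.18/(53.9×0.2×20) = 8.349×10^-4 K/W
R_cav   = 0.18/(0.0272×0.8×20) = 0.4136 K/W
1/R_core = 1/R_stud + 1/R_cav → R_core = 8.332×10^-4 K/W
R_outer = 0.012/(0.137×20) = 0.00438 K/W
R_total = 0.005756 K/W
Q = ΔT/R_total = 30/0.005756

Q ≈ 5210 W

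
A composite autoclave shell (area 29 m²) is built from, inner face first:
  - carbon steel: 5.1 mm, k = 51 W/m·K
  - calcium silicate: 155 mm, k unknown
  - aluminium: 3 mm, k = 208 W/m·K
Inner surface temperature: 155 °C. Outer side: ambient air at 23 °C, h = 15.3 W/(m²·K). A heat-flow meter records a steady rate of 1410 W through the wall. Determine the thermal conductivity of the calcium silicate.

Treating each layer as a thermal resistance in series:
R_carbon steel = L/(kA) = 0.0051/(51×29) = 3.448×10^-6 K/W
R_aluminium = L/(kA) = 0.003/(208×29) = 4.973×10^-7 K/W
R_outer film = 1/(h_o·A) = 1/(15.3×29) = 0.002254 K/W
Sum of known resistances R_other = 0.002258 K/W
Total R = ΔT/Q = 132/1410 = 0.09362 K/W
R_calcium silicate = R_total − R_other = 0.09136 K/W
k = L/(R·A) = 0.155/(0.09136×29)

k ≈ 0.0585 W/(m·K)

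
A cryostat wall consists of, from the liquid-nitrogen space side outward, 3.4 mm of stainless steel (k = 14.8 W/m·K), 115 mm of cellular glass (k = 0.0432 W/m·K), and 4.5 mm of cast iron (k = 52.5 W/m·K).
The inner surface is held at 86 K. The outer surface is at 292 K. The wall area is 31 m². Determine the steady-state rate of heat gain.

Q ≈ 2400 W

Using the resistance-network approach (series):
R_stainless steel = L/(kA) = 0.0034/(14.8×31) = 7.411×10^-6 K/W
R_cellular glass = L/(kA) = 0.115/(0.0432×31) = 0.08587 K/W
R_cast iron = L/(kA) = 0.0045/(52.5×31) = 2.765×10^-6 K/W
R_total = 0.08588 K/W
Q = ΔT / R_total = 206 / 0.08588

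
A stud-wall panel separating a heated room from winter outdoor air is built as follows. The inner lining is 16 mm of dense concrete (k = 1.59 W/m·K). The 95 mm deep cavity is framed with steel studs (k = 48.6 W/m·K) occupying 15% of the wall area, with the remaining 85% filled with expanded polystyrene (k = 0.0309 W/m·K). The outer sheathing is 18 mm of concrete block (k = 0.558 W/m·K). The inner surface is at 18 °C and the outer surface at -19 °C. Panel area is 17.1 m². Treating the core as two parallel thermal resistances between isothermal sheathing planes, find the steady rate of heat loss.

Q ≈ 11400 W

Sheathing layers in series; stud and cavity paths in parallel between them.
R_inner = 0.016/(1.59×17.1) = 5.885×10^-4 K/W
R_stud  = 0.095/(48.6×0.15×17.1) = 7.621×10^-4 K/W
R_cav   = 0.095/(0.0309×0.85×17.1) = 0.2115 K/W
1/R_core = 1/R_stud + 1/R_cav → R_core = 7.593×10^-4 K/W
R_outer = 0.018/(0.558×17.1) = 0.001886 K/W
R_total = 0.003234 K/W
Q = ΔT/R_total = 37/0.003234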